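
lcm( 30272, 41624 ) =332992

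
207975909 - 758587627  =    -  550611718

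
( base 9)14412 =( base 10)9812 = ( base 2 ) 10011001010100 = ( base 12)5818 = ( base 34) 8gk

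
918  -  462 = 456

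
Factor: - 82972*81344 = -6749274368 = - 2^8 * 31^1* 41^1*20743^1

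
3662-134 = 3528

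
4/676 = 1/169 = 0.01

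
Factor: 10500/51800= 15/74  =  2^( - 1 )*3^1*5^1*37^( - 1 )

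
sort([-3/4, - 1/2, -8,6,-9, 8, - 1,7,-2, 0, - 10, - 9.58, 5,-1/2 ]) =[ - 10,-9.58, - 9, - 8, - 2 , - 1, - 3/4,-1/2,  -  1/2, 0,5,  6, 7, 8] 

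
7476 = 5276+2200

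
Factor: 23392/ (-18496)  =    -  2^( - 1 )*17^(  -  1)*43^1 = - 43/34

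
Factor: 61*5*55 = 5^2* 11^1 * 61^1=16775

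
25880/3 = 25880/3 = 8626.67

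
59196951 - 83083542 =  - 23886591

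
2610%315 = 90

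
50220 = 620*81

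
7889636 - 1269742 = 6619894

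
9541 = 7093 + 2448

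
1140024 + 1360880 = 2500904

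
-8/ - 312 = 1/39 = 0.03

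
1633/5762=1633/5762 = 0.28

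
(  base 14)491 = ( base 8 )1617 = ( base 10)911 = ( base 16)38f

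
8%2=0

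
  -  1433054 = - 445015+-988039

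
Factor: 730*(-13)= - 2^1*5^1 * 13^1*73^1 = -  9490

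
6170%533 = 307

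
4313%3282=1031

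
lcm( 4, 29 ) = 116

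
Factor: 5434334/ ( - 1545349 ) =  - 2^1*13^( -1 )*1373^1*1979^1*118873^( - 1 )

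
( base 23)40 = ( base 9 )112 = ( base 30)32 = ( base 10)92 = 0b1011100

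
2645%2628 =17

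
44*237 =10428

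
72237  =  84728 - 12491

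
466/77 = 6 + 4/77 = 6.05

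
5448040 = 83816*65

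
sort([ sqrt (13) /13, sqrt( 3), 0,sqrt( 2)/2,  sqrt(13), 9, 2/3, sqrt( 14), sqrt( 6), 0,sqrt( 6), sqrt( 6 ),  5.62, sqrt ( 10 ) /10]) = [ 0, 0, sqrt ( 13)/13, sqrt( 10 )/10, 2/3, sqrt(2)/2, sqrt(3), sqrt(6),  sqrt( 6),sqrt( 6),sqrt(13), sqrt( 14), 5.62,  9 ] 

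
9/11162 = 9/11162 = 0.00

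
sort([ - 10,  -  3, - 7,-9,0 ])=[ - 10, - 9, - 7 ,-3,0 ]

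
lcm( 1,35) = 35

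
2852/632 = 4 + 81/158= 4.51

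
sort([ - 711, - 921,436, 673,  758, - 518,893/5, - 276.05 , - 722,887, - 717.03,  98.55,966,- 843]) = [-921, - 843, - 722, - 717.03, - 711,  -  518, - 276.05,98.55,893/5 , 436, 673 , 758,887, 966]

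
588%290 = 8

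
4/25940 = 1/6485= 0.00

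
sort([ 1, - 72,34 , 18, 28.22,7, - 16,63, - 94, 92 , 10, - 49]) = [ - 94 , - 72,-49,-16, 1, 7,10 , 18,28.22,34,63 , 92]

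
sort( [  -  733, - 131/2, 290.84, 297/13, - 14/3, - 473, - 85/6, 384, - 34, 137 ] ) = [ - 733,  -  473, - 131/2,-34, - 85/6, - 14/3  ,  297/13, 137, 290.84,384]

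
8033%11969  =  8033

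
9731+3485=13216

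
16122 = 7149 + 8973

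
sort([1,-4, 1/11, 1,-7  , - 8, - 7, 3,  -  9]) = [ - 9, - 8, - 7, - 7,  -  4, 1/11,1 , 1 , 3 ] 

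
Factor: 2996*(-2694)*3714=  - 29976525936=- 2^4*3^2 * 7^1 * 107^1 *449^1*619^1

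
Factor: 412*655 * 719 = 2^2*5^1 * 103^1 * 131^1 * 719^1 = 194029340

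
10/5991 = 10/5991=0.00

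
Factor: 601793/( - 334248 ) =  - 2^(-3)*3^( - 1 )*19^(-1 )*821^1 = - 821/456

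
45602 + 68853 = 114455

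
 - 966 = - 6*161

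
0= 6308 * 0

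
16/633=16/633 = 0.03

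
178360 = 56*3185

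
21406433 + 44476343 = 65882776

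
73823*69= 5093787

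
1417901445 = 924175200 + 493726245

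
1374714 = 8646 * 159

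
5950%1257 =922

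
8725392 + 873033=9598425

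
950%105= 5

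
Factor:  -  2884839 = -3^1*961613^1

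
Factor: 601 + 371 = 972 = 2^2 * 3^5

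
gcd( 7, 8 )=1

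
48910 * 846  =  41377860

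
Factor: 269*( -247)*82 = - 5448326 = -2^1*13^1*19^1*41^1*269^1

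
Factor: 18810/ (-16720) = -9/8  =  - 2^( - 3) * 3^2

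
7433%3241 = 951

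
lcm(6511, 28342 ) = 481814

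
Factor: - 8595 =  - 3^2*5^1*191^1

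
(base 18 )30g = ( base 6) 4324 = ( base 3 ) 1100121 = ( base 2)1111011100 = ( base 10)988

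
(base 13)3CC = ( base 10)675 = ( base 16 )2A3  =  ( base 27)p0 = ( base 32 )L3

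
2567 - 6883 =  - 4316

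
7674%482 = 444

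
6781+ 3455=10236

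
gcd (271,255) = 1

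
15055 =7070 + 7985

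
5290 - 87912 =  - 82622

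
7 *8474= 59318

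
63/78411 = 21/26137 = 0.00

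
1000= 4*250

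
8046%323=294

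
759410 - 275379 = 484031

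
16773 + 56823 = 73596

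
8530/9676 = 4265/4838 = 0.88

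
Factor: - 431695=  - 5^1* 11^1*47^1*167^1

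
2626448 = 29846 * 88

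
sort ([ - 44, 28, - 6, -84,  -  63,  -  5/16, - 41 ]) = [-84,  -  63, - 44, - 41, - 6,-5/16, 28 ]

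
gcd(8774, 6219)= 1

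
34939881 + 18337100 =53276981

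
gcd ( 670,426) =2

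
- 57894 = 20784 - 78678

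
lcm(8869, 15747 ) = 771603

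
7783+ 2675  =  10458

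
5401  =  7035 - 1634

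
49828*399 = 19881372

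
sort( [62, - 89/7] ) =[ - 89/7 , 62]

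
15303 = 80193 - 64890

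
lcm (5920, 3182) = 254560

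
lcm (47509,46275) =3563175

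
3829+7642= 11471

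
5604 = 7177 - 1573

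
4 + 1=5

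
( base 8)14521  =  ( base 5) 201411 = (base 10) 6481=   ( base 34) 5kl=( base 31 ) 6n2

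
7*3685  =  25795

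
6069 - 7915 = -1846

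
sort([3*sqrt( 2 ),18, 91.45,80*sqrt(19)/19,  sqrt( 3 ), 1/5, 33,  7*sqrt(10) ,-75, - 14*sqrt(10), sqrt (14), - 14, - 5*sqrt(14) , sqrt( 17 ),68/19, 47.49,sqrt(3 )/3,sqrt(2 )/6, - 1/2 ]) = [- 75, - 14*sqrt ( 10 ),  -  5*sqrt(14 ), - 14, -1/2,1/5  ,  sqrt(2 ) /6,sqrt(3 )/3,  sqrt(3),68/19, sqrt( 14 ),  sqrt( 17) , 3 * sqrt(2), 18 , 80*sqrt(19) /19, 7*sqrt(10) , 33, 47.49, 91.45]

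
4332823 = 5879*737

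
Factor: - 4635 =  - 3^2*5^1*103^1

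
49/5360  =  49/5360 = 0.01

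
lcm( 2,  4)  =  4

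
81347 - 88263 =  - 6916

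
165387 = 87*1901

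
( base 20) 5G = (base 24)4K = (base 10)116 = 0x74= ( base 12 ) 98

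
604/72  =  8 + 7/18=8.39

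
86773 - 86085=688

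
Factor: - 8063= - 11^1*733^1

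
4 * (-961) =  - 3844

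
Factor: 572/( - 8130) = -2^1*3^( - 1 )*5^( - 1 )*11^1*13^1*271^( - 1) = -286/4065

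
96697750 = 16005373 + 80692377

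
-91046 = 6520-97566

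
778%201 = 175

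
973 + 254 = 1227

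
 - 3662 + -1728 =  - 5390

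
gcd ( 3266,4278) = 46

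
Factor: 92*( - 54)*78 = -387504  =  -  2^4*3^4*13^1*23^1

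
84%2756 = 84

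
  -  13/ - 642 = 13/642 =0.02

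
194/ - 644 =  - 1+225/322 = - 0.30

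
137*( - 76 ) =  - 10412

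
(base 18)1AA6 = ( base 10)9258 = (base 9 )13626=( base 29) B07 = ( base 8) 22052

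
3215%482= 323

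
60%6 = 0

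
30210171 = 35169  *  859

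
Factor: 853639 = 193^1 * 4423^1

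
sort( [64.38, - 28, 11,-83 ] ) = [ - 83,  -  28, 11, 64.38 ] 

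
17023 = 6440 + 10583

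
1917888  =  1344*1427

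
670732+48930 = 719662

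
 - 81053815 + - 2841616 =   -  83895431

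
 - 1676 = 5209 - 6885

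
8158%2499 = 661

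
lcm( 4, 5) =20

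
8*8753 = 70024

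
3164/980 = 113/35  =  3.23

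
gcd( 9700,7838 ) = 2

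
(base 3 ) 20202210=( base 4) 1031013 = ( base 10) 4935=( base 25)7ma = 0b1001101000111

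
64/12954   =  32/6477 = 0.00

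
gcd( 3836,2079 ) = 7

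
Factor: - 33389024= -2^5*251^1 * 4157^1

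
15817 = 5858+9959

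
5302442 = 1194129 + 4108313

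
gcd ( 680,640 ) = 40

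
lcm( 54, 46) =1242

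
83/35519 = 83/35519 = 0.00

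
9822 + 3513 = 13335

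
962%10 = 2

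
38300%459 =203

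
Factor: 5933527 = 17^1*43^1*8117^1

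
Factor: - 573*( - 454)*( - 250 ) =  - 65035500 = - 2^2 * 3^1*5^3 * 191^1*227^1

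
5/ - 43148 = - 5/43148 = - 0.00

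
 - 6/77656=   -  1 + 38825/38828 = - 0.00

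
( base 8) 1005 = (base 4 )20011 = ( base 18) 1ad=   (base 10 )517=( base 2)1000000101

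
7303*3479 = 25407137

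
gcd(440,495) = 55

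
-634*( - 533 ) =337922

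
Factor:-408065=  - 5^1*7^1*89^1*131^1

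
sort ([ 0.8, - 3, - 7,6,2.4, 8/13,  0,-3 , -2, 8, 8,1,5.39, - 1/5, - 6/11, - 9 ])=[ -9, - 7, - 3, - 3, - 2, - 6/11, - 1/5, 0,8/13, 0.8,1,2.4, 5.39,6, 8,8 ]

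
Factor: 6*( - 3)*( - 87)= 1566  =  2^1*3^3*29^1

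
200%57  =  29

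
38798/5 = 38798/5 = 7759.60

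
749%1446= 749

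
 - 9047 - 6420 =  - 15467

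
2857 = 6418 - 3561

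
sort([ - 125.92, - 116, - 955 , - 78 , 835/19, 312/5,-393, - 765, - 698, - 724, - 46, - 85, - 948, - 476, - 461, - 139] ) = [ - 955, - 948, - 765, - 724, - 698,  -  476, - 461,-393, - 139, - 125.92, - 116,-85 , - 78, - 46, 835/19, 312/5]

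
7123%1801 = 1720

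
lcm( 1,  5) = 5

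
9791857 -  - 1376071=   11167928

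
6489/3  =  2163 = 2163.00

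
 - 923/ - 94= 923/94  =  9.82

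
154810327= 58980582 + 95829745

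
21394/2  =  10697 = 10697.00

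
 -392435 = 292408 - 684843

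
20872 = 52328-31456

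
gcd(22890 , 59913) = 21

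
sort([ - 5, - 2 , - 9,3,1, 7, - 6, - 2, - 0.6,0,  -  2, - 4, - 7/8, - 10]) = [ - 10,-9, - 6,-5, -4, - 2, - 2, - 2 ,-7/8, - 0.6, 0,1,3,7 ] 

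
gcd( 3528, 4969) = 1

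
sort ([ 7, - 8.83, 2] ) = [ - 8.83  ,  2,7]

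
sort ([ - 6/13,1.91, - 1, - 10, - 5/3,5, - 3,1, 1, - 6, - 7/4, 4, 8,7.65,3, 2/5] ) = [ - 10,- 6, - 3, - 7/4,  -  5/3 , - 1,  -  6/13,2/5,1, 1,1.91,3,4, 5, 7.65 , 8]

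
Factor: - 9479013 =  - 3^1*17^1*23^1*8081^1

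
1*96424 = 96424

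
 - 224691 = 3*( - 74897 )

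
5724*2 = 11448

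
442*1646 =727532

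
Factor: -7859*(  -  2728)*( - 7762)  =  -166412250224 =- 2^4*11^1*29^1 * 31^1*271^1*3881^1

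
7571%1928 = 1787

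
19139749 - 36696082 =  - 17556333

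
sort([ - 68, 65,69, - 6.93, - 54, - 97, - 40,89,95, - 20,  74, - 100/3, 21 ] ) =[ - 97, - 68, - 54, - 40, -100/3, - 20,-6.93, 21 , 65 , 69,74,89,95 ] 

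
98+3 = 101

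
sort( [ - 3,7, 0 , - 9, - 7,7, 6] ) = [ - 9, - 7, - 3, 0, 6 , 7,7 ] 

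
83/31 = 2 + 21/31 = 2.68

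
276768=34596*8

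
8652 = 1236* 7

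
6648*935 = 6215880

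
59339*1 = 59339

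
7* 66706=466942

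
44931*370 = 16624470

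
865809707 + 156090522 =1021900229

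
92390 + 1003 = 93393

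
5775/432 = 13+53/144 = 13.37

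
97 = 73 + 24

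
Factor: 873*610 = 2^1 *3^2*5^1*61^1*97^1 = 532530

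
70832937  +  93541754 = 164374691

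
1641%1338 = 303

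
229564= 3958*58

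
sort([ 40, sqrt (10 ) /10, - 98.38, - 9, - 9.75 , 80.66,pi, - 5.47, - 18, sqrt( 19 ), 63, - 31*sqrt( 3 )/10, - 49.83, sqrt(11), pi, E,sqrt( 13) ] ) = [ - 98.38, - 49.83,-18,-9.75,-9,  -  5.47 ,-31*sqrt( 3)/10, sqrt( 10 ) /10, E,pi, pi,sqrt(11), sqrt( 13), sqrt( 19), 40, 63,  80.66]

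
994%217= 126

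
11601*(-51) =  -591651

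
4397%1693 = 1011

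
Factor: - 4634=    - 2^1*7^1*331^1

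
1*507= 507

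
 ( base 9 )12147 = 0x1fcf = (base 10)8143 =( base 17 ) 1B30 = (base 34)71h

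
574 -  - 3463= 4037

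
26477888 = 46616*568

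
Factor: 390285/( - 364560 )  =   - 2^(-4)*3^2*31^(-1 )*59^1 = -531/496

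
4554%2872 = 1682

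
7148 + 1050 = 8198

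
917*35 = 32095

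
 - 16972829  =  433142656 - 450115485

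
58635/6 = 19545/2 = 9772.50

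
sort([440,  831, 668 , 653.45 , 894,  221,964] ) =[221, 440,653.45,668,831,894, 964 ]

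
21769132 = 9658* 2254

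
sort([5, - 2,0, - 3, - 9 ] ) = [  -  9, - 3, -2, 0,5 ]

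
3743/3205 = 3743/3205=1.17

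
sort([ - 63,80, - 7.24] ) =[ - 63, - 7.24, 80 ]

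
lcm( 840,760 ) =15960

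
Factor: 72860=2^2*5^1*3643^1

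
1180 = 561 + 619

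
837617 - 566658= 270959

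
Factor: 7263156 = 2^2*3^1*379^1*1597^1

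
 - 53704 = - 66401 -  - 12697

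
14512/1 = 14512  =  14512.00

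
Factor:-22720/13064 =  - 2^3 *5^1*23^(  -  1)= - 40/23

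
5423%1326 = 119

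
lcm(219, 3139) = 9417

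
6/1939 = 6/1939 = 0.00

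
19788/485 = 204/5 = 40.80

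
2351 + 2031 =4382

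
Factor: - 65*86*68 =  - 380120= - 2^3*5^1*13^1*17^1* 43^1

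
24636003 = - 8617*( - 2859 )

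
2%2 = 0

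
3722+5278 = 9000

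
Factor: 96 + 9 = 3^1*5^1*7^1   =  105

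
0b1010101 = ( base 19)49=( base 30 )2p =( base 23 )3g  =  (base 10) 85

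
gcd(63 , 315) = 63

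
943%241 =220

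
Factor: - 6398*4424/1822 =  - 14152376/911 = -  2^3*7^2* 79^1 * 457^1*911^( - 1)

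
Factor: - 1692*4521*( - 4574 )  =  2^3*3^3*11^1*47^1 * 137^1*2287^1=34988959368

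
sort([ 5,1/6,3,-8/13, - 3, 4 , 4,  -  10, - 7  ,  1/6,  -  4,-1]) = [- 10,-7, - 4,- 3, - 1,  -  8/13,1/6,1/6,3,  4,4,  5] 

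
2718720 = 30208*90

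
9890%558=404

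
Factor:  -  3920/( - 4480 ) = 2^(-3) * 7^1 = 7/8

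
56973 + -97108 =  - 40135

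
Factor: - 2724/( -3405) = 2^2*5^(  -  1) = 4/5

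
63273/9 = 21091/3 = 7030.33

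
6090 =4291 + 1799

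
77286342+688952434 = 766238776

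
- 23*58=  - 1334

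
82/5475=82/5475 = 0.01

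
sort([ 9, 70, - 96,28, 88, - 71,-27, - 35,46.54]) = [ - 96, - 71, - 35, - 27, 9,28, 46.54, 70, 88] 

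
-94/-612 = 47/306 = 0.15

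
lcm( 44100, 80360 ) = 3616200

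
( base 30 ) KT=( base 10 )629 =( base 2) 1001110101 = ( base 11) 522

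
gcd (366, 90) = 6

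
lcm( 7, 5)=35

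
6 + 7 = 13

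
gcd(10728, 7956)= 36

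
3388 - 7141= -3753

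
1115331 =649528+465803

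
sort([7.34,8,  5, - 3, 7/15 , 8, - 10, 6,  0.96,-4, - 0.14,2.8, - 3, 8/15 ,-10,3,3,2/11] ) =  [ - 10, - 10,-4, - 3, - 3, - 0.14,2/11,7/15,8/15, 0.96, 2.8 , 3, 3,5,6, 7.34,  8,8 ] 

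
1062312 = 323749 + 738563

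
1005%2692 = 1005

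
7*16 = 112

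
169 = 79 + 90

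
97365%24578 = 23631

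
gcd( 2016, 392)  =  56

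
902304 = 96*9399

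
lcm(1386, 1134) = 12474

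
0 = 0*639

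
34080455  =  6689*5095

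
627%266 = 95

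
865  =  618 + 247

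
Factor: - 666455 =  - 5^1*41^1 * 3251^1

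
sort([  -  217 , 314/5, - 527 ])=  [ - 527, - 217, 314/5 ] 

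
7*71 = 497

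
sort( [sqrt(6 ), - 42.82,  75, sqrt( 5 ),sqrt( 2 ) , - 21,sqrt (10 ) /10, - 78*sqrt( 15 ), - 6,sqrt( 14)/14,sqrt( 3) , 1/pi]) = [-78* sqrt( 15 ), - 42.82, - 21, - 6,sqrt(14)/14,  sqrt(10) /10,1/pi,sqrt (2 ),sqrt( 3 ),sqrt( 5 ), sqrt (6 ),75]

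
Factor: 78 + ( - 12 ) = 2^1*3^1*11^1 = 66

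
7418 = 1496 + 5922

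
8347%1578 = 457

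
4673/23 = 4673/23 = 203.17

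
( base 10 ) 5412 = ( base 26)804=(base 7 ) 21531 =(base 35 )4em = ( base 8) 12444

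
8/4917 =8/4917 = 0.00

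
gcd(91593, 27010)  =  1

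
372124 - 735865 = -363741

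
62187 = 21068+41119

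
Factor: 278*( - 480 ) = -133440 = - 2^6*3^1*5^1*139^1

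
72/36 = 2=2.00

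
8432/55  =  8432/55= 153.31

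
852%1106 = 852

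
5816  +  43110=48926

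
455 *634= 288470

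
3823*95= 363185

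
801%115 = 111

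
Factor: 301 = 7^1*43^1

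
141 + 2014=2155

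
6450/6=1075 = 1075.00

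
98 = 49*2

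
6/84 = 1/14 = 0.07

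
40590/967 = 40590/967 =41.98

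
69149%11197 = 1967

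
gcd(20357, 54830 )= 1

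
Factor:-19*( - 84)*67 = 2^2 * 3^1*7^1*19^1 * 67^1 =106932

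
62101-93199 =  - 31098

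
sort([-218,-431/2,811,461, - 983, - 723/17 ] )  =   [ - 983 , - 218, - 431/2, - 723/17, 461,811] 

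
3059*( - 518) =-1584562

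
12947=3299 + 9648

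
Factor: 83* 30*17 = 2^1*3^1* 5^1*17^1* 83^1 = 42330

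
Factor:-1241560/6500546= -2^2*5^1*13^( - 1)*19^( - 1 )*13159^( - 1 )* 31039^1 = -  620780/3250273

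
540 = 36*15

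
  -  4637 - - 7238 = 2601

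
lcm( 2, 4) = 4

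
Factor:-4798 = -2^1*2399^1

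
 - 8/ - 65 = 8/65 = 0.12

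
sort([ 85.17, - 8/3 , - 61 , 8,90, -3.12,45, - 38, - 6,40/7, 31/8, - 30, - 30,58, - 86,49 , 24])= [ - 86, - 61, - 38, - 30,-30, - 6, - 3.12, - 8/3,31/8, 40/7,8,24,  45,49,58,85.17, 90 ]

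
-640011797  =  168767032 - 808778829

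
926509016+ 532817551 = 1459326567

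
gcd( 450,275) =25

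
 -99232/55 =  - 1805+43/55 =-1804.22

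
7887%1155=957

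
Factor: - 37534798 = -2^1*7^1*37^1*72461^1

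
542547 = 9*60283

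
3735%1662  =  411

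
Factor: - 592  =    -  2^4 * 37^1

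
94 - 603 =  - 509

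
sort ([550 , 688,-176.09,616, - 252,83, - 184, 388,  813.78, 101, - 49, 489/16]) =[ - 252,-184, - 176.09, - 49, 489/16  ,  83, 101,388,550, 616,688,813.78]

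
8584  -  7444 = 1140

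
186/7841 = 186/7841 = 0.02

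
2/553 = 2/553 = 0.00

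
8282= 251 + 8031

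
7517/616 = 7517/616 = 12.20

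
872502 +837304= 1709806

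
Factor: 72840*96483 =7027821720  =  2^3 *3^2*5^1*29^1*607^1*1109^1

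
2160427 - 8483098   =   - 6322671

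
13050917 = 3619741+9431176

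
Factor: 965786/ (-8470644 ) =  - 2^( - 1 )*3^ ( - 1)*7^( - 1)*13^( - 1 )*643^1*751^1*7757^ (  -  1 )  =  - 482893/4235322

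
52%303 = 52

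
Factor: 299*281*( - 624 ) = -52427856 =- 2^4*3^1*13^2*23^1*281^1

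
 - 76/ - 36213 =76/36213 = 0.00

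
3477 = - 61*( - 57 )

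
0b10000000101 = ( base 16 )405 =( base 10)1029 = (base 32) 105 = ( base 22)22h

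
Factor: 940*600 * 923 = 520572000 = 2^5*3^1*5^3*13^1*47^1*71^1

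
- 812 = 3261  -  4073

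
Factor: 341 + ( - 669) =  - 328 = - 2^3*41^1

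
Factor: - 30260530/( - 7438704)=15130265/3719352= 2^( - 3)*3^( - 1)* 5^1*7^( - 1) * 13^ ( - 2)*131^ (  -  1) * 3026053^1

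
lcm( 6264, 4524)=81432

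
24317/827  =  24317/827 =29.40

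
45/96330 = 3/6422=0.00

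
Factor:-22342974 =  - 2^1*3^1 *19^1*195991^1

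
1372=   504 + 868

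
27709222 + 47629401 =75338623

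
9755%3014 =713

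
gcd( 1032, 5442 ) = 6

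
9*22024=198216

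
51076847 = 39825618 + 11251229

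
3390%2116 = 1274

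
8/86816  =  1/10852 = 0.00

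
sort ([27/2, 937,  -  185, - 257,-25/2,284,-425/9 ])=[-257,  -  185, - 425/9, - 25/2,27/2, 284, 937]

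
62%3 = 2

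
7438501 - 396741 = 7041760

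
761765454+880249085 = 1642014539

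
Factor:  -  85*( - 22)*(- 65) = - 121550 = -2^1  *5^2*11^1*13^1*17^1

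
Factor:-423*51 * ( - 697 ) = 3^3*17^2*41^1*47^1 = 15036381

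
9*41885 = 376965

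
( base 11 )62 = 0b1000100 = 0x44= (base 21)35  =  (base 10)68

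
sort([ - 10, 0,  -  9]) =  [ - 10, - 9, 0] 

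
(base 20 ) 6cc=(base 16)a5c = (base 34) 2A0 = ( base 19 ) 76B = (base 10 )2652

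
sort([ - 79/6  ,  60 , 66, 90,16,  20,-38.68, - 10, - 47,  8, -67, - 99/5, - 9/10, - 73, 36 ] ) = [  -  73, - 67, - 47,-38.68, - 99/5, - 79/6, - 10, - 9/10, 8, 16,20, 36,60, 66,90 ]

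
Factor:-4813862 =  - 2^1*101^1* 23831^1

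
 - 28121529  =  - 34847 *807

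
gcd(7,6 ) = 1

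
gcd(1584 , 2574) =198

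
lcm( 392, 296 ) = 14504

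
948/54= 158/9=17.56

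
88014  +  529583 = 617597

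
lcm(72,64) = 576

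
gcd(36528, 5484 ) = 12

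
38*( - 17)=-646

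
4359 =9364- 5005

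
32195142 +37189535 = 69384677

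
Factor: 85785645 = 3^1*5^1*11^1*43^1 *107^1*113^1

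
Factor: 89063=13^2*17^1* 31^1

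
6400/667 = 9 + 397/667  =  9.60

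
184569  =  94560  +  90009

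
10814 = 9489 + 1325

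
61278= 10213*6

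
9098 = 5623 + 3475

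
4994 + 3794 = 8788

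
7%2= 1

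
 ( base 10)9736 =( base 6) 113024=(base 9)14317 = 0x2608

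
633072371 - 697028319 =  - 63955948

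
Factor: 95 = 5^1 * 19^1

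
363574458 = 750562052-386987594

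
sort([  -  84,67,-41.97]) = [ - 84 ,-41.97, 67] 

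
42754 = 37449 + 5305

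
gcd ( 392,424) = 8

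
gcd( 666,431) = 1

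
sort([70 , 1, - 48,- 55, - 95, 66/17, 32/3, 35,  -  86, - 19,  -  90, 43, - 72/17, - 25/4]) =[ - 95, - 90, - 86, - 55, - 48, - 19, - 25/4, - 72/17 , 1, 66/17 , 32/3 , 35, 43,70]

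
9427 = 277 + 9150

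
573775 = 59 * 9725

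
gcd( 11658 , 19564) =134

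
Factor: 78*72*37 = 207792  =  2^4 * 3^3*13^1*37^1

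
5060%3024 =2036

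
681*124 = 84444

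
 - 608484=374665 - 983149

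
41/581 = 41/581 = 0.07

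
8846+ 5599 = 14445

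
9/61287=3/20429 = 0.00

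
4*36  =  144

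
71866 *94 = 6755404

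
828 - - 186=1014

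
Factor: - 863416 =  - 2^3*107927^1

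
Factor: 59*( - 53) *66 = -2^1*3^1*11^1*53^1*59^1 = - 206382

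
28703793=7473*3841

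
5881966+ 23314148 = 29196114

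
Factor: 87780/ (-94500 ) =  - 3^( - 2)*5^(-2 ) *11^1*19^1 =-209/225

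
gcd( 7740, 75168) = 36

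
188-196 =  - 8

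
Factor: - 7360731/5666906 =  - 1051533/809558 = - 2^( - 1)*3^2*7^1 * 16691^1*404779^(-1)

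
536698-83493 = 453205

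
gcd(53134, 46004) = 62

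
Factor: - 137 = - 137^1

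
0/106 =0 = 0.00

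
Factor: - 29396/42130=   -  2^1*5^(-1)*11^ ( - 1 )*383^(-1)*7349^1 =-14698/21065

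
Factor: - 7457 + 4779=-2^1*13^1*103^1 = - 2678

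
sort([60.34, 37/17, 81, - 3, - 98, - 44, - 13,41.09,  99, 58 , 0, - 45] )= [ - 98, - 45,- 44, - 13, - 3, 0,  37/17 , 41.09, 58,60.34, 81, 99]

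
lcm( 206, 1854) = 1854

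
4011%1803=405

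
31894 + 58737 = 90631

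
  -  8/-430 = 4/215 = 0.02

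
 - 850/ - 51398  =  425/25699  =  0.02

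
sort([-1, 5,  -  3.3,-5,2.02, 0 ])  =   [ - 5, - 3.3,-1,  0, 2.02,5 ] 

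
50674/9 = 50674/9 = 5630.44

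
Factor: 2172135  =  3^1 * 5^1 * 7^1*137^1  *  151^1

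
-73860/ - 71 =1040 + 20/71 = 1040.28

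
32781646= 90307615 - 57525969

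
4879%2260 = 359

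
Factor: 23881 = 11^1*13^1*167^1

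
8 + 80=88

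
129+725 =854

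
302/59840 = 151/29920 = 0.01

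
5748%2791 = 166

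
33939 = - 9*( - 3771)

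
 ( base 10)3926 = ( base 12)2332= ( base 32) 3qm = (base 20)9G6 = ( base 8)7526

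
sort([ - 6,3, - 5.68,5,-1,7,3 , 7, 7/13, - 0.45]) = [ - 6,  -  5.68 , - 1, - 0.45, 7/13,3,3, 5,  7, 7 ]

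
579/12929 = 579/12929 = 0.04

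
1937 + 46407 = 48344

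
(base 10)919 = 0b1110010111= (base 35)Q9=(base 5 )12134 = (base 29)12k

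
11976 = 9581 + 2395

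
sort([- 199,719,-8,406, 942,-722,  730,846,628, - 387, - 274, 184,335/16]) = [ - 722, - 387,-274,-199, - 8,335/16,184,406,628,719,  730,846 , 942]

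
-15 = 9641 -9656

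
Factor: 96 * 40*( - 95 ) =-364800=-2^8* 3^1*5^2*19^1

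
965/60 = 193/12 = 16.08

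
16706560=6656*2510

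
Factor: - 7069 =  - 7069^1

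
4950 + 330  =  5280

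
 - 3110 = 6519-9629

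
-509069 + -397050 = - 906119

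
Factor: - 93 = -3^1 * 31^1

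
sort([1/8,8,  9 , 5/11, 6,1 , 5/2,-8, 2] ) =[ - 8,1/8, 5/11,  1, 2, 5/2,6,  8,  9 ]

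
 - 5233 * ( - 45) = 235485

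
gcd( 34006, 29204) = 98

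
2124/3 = 708  =  708.00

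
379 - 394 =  - 15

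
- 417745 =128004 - 545749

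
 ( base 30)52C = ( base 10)4572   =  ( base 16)11dc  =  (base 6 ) 33100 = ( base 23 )8EI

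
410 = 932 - 522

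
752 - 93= 659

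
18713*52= 973076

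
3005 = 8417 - 5412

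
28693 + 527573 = 556266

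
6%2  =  0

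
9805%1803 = 790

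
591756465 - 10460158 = 581296307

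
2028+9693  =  11721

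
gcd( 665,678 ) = 1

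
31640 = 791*40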